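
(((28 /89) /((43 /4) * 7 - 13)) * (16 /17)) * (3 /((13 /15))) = 26880 /1632527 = 0.02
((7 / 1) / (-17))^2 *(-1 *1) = -49 / 289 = -0.17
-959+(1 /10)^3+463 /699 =-669877301 /699000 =-958.34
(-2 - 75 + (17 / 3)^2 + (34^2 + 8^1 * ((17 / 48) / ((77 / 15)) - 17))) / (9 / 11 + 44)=1352269 / 62118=21.77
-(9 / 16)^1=-9 / 16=-0.56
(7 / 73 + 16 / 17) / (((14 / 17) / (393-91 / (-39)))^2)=854858719 / 3577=238987.62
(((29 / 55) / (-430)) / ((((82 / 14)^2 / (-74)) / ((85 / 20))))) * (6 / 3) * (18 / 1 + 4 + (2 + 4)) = 12513326 / 19877825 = 0.63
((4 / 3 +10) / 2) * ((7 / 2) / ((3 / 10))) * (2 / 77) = 170 / 99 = 1.72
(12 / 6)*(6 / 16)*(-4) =-3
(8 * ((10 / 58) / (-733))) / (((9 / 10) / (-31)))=12400 / 191313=0.06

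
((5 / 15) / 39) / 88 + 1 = 10297 / 10296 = 1.00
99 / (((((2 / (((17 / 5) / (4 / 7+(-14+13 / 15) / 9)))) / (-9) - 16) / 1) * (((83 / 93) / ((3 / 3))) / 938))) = -6526.81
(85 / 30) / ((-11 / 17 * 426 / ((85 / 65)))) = -4913 / 365508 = -0.01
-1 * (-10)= 10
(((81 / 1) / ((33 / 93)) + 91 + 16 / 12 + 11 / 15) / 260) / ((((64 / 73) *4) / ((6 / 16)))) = 3870533 / 29286400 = 0.13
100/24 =25/6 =4.17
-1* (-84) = 84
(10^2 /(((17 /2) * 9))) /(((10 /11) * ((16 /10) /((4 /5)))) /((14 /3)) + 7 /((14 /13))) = 30800 /162333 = 0.19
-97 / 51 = -1.90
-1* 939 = -939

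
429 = 429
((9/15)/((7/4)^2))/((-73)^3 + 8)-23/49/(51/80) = -3578885248/4860667455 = -0.74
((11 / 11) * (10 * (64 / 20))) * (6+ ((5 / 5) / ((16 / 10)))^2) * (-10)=-2045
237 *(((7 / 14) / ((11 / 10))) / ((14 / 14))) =1185 / 11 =107.73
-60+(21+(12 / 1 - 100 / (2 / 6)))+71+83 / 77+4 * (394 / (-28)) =-23963 / 77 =-311.21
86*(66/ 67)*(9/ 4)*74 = 945054/ 67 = 14105.28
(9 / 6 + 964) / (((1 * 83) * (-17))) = -1931 / 2822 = -0.68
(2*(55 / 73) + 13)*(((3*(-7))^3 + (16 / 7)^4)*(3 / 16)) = -70434487125 / 2804368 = -25115.99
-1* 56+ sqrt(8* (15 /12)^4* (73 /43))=-56+ 25* sqrt(6278) /344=-50.24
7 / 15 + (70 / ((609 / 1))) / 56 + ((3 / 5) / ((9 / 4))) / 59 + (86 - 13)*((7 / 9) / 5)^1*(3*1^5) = 8273689 / 239540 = 34.54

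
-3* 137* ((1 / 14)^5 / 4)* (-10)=2055 / 1075648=0.00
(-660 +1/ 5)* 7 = -23093/ 5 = -4618.60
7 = 7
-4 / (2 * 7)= -2 / 7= -0.29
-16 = -16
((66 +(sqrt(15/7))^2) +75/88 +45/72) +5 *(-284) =-415917/308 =-1350.38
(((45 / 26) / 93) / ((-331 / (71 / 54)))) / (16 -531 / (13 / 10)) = 355 / 1884658392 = 0.00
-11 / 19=-0.58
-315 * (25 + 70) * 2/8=-29925/4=-7481.25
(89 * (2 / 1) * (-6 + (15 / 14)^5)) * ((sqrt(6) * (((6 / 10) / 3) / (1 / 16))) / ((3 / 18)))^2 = -758984743296 / 420175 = -1806353.88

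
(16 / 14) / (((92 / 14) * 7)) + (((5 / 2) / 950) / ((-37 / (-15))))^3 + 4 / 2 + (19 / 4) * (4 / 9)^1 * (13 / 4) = 286298112475619 / 32219168974272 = 8.89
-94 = -94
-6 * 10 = -60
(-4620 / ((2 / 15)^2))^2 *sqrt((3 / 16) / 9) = 22511671875 *sqrt(3) / 4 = 9747839862.70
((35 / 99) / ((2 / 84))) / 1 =490 / 33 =14.85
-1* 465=-465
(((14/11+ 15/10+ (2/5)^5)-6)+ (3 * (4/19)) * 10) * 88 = 16191004/59375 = 272.69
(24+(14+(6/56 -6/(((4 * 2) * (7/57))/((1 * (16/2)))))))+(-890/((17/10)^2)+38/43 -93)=-20421277/49708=-410.82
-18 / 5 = -3.60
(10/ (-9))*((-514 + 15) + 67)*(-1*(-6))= 2880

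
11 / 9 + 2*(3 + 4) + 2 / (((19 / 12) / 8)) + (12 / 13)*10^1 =76823 / 2223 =34.56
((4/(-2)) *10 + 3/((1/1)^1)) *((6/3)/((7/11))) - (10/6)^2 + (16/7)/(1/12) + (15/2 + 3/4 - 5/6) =-769/36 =-21.36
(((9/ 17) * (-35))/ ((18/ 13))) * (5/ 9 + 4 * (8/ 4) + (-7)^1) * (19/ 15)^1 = -12103/ 459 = -26.37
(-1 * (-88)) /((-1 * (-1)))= 88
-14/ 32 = -7/ 16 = -0.44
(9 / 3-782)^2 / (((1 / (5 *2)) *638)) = 3034205 / 319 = 9511.61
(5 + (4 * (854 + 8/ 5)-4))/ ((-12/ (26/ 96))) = -77.26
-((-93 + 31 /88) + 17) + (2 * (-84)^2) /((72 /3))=58401 /88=663.65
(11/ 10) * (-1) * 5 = -5.50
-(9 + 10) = -19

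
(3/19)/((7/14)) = 6/19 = 0.32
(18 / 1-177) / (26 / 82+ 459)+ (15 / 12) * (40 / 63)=530903 / 1186416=0.45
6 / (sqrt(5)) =6* sqrt(5) / 5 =2.68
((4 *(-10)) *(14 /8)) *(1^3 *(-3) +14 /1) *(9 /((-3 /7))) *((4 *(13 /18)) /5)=28028 /3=9342.67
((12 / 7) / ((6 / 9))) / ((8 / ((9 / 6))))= 27 / 56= 0.48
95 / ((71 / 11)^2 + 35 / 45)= 103455 / 46216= 2.24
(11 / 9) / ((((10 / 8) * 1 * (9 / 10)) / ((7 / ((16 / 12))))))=5.70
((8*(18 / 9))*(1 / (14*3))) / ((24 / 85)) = 85 / 63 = 1.35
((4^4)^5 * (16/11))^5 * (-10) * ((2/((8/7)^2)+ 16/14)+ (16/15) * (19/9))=-15687424279239947087708567321787231268654932305961196161553417524740096/30438639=-515378636976506968255333900000000000000000000000000000000000000.00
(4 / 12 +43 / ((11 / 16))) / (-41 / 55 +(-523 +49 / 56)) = -83000 / 690189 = -0.12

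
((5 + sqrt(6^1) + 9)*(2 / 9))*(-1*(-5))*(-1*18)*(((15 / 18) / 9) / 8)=-3.81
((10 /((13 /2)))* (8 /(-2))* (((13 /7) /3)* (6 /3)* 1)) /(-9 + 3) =80 /63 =1.27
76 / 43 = 1.77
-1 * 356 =-356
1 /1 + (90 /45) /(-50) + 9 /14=561 /350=1.60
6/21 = 2/7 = 0.29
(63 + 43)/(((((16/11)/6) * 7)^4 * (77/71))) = 405692793/34420736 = 11.79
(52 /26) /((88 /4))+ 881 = 881.09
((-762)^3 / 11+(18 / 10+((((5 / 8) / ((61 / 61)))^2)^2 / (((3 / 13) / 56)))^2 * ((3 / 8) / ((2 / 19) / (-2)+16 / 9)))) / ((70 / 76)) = -5200764666752184447 / 119092019200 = -43670135.93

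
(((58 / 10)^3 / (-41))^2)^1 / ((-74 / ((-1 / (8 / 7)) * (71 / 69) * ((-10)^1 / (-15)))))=295627190537 / 1609347375000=0.18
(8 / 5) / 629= 8 / 3145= 0.00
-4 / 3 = -1.33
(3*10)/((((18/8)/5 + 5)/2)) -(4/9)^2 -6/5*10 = -10492/8829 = -1.19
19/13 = 1.46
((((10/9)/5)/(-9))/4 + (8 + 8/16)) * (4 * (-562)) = -1546624/81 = -19094.12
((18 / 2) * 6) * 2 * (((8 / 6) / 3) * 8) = 384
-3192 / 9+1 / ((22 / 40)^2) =-127544 / 363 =-351.36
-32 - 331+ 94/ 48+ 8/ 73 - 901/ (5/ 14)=-25261493/ 8760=-2883.73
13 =13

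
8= 8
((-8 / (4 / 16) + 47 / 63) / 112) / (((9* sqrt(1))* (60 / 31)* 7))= -61039 / 26671680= -0.00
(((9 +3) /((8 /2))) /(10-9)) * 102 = 306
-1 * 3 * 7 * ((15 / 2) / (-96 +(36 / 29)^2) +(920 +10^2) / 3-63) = -61596003 / 10592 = -5815.33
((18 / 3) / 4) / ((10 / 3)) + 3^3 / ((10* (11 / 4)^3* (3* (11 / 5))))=137529 / 292820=0.47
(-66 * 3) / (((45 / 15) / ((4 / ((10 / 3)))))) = -396 / 5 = -79.20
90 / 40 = 9 / 4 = 2.25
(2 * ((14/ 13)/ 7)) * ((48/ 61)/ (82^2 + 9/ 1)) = 192/ 5339269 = 0.00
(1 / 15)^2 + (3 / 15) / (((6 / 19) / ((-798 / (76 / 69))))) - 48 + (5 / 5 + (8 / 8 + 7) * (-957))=-7345661 / 900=-8161.85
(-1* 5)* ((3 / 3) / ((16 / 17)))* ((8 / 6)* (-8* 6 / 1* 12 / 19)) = 4080 / 19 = 214.74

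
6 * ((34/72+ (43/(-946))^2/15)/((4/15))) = 1286/121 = 10.63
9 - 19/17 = 134/17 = 7.88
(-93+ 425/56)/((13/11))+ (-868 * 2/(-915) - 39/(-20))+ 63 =-3612593/666120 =-5.42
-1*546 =-546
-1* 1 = -1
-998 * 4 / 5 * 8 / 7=-31936 / 35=-912.46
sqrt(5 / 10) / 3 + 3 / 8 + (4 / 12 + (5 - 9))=-79 / 24 + sqrt(2) / 6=-3.06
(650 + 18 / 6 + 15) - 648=20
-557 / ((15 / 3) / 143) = -15930.20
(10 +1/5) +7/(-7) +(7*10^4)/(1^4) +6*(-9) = 349776/5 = 69955.20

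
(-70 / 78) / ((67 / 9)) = -105 / 871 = -0.12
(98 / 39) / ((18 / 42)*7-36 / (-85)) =8330 / 11349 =0.73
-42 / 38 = -21 / 19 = -1.11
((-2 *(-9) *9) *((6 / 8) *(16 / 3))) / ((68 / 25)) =4050 / 17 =238.24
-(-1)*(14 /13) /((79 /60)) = 0.82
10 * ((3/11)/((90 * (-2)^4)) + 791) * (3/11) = 4176481/1936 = 2157.27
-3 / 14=-0.21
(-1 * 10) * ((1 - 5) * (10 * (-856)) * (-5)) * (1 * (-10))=-17120000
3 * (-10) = -30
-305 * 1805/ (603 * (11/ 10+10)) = -5505250/ 66933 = -82.25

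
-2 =-2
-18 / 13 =-1.38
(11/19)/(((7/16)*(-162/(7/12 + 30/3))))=-0.09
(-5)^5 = -3125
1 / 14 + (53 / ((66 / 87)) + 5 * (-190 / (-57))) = 20005 / 231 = 86.60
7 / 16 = 0.44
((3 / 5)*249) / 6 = 249 / 10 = 24.90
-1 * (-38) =38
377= 377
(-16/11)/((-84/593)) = 2372/231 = 10.27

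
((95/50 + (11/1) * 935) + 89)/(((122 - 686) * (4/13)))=-1348867/22560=-59.79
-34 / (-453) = 34 / 453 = 0.08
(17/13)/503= 0.00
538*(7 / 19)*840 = 3163440 / 19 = 166496.84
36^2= 1296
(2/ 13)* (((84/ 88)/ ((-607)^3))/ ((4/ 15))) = -315/ 127926966596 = -0.00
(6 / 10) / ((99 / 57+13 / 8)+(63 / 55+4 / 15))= 15048 / 119731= 0.13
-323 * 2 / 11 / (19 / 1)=-34 / 11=-3.09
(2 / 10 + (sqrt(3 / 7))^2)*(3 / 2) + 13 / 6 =653 / 210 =3.11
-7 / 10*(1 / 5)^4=-7 / 6250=-0.00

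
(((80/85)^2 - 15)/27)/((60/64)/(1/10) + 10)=-32632/1209465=-0.03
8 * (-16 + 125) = 872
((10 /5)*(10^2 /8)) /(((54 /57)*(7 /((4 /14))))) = 475 /441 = 1.08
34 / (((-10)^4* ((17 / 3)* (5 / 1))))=3 / 25000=0.00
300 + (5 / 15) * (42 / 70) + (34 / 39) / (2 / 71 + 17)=70785721 / 235755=300.25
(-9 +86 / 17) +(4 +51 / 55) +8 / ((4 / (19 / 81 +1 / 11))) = 123982 / 75735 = 1.64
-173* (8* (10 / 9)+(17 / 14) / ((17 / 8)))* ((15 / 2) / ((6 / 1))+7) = -283547 / 21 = -13502.24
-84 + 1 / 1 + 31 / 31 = -82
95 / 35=19 / 7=2.71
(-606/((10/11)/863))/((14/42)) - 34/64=-276132469/160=-1725827.93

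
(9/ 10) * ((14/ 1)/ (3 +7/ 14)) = 18/ 5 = 3.60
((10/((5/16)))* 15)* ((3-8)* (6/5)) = -2880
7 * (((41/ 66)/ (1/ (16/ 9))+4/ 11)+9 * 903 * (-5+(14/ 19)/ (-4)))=-294914.28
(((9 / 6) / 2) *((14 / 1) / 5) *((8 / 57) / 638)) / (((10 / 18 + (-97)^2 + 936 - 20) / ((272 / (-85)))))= -1008 / 7040609125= -0.00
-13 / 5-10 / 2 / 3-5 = -139 / 15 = -9.27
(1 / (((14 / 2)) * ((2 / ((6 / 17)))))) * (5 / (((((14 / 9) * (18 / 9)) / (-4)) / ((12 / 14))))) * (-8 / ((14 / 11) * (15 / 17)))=2376 / 2401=0.99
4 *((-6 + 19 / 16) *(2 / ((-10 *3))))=77 / 60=1.28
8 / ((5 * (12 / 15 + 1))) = 8 / 9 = 0.89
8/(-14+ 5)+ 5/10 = -7/18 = -0.39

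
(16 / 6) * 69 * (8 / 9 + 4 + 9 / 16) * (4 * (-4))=-144440 / 9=-16048.89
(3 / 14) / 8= 3 / 112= 0.03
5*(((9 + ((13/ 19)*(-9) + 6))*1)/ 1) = 840/ 19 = 44.21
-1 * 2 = -2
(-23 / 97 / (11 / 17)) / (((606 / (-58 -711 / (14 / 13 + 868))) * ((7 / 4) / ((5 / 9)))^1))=433050095 / 38352874329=0.01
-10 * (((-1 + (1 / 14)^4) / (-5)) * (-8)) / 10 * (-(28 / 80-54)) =8243859 / 96040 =85.84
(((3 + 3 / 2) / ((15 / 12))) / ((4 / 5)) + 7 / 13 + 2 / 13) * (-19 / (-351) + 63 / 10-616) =-2139857 / 676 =-3165.47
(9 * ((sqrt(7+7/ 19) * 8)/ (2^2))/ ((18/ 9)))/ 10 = 9 * sqrt(665)/ 95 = 2.44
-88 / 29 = -3.03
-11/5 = -2.20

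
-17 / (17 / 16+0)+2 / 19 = -302 / 19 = -15.89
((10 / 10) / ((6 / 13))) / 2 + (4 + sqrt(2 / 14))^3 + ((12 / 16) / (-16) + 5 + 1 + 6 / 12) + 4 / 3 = 337 * sqrt(7) / 49 + 100241 / 1344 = 92.78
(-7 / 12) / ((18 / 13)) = -91 / 216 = -0.42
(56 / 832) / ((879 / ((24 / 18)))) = 7 / 68562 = 0.00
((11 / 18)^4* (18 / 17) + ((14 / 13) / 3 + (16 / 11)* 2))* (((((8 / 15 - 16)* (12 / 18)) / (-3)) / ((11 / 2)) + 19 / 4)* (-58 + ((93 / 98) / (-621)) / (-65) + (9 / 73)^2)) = -176114801186783757919 / 165434269092206400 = -1064.56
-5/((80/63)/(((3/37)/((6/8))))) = -63/148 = -0.43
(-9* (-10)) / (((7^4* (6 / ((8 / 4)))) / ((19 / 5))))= 114 / 2401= 0.05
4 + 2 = 6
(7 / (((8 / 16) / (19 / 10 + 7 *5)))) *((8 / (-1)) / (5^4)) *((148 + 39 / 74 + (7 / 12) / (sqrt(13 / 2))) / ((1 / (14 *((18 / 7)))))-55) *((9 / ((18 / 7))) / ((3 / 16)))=-75526699584 / 115625-8100288 *sqrt(26) / 40625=-654220.59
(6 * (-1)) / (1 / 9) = -54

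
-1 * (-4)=4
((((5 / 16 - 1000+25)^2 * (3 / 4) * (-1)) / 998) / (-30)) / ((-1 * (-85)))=9728161 / 34746368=0.28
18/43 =0.42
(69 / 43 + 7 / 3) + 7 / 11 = 6491 / 1419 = 4.57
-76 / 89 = -0.85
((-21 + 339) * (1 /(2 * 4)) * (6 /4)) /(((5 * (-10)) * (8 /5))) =-477 /640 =-0.75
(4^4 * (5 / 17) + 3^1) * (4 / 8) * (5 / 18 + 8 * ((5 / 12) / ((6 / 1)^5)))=4319095 / 396576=10.89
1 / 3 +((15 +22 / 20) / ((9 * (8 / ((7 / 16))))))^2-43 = -5661040271 / 132710400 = -42.66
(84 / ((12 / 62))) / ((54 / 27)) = 217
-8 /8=-1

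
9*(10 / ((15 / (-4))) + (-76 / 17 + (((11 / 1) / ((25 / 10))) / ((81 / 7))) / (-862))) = -21180649 / 329715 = -64.24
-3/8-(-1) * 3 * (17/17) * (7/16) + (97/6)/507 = 23591/24336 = 0.97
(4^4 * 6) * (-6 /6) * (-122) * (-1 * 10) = -1873920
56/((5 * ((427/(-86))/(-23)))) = 15824/305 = 51.88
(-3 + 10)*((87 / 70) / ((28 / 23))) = 2001 / 280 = 7.15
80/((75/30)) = 32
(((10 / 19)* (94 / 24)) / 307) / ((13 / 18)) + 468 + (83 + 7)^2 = 649703577 / 75829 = 8568.01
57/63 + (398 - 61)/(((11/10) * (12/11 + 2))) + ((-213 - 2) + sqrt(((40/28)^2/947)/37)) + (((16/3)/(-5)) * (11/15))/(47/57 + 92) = -164542117/1430975 + 10 * sqrt(35039)/245273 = -114.98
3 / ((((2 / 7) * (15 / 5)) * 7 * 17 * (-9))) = -1 / 306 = -0.00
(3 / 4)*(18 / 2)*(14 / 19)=189 / 38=4.97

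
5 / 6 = 0.83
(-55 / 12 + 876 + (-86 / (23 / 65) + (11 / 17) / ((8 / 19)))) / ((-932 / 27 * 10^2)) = -2127987 / 11661184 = -0.18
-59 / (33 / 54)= -1062 / 11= -96.55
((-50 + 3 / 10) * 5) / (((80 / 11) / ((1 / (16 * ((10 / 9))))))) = -1.92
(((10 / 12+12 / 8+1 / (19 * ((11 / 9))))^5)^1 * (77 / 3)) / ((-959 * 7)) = -7343977574900000 / 25344567290606949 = -0.29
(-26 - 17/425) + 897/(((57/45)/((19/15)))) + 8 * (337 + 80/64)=89424/25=3576.96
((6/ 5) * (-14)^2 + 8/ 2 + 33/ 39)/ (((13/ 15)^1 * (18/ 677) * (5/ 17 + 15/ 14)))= 419008163/ 54925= 7628.73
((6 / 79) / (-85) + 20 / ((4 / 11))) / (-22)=-369319 / 147730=-2.50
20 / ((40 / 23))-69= -115 / 2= -57.50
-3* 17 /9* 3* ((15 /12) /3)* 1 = -85 /12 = -7.08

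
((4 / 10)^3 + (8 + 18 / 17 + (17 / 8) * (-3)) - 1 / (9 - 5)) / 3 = 0.83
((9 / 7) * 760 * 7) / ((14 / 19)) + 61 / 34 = 2209747 / 238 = 9284.65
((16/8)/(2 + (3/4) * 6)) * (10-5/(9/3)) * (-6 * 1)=-200/13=-15.38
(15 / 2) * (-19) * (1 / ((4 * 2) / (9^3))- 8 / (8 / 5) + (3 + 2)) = -207765 / 16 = -12985.31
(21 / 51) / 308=1 / 748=0.00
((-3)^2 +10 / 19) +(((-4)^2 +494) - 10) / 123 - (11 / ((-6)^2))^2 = 13627357 / 1009584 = 13.50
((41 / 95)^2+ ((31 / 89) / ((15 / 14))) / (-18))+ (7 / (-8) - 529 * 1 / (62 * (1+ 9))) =-8390436361 / 5378394600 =-1.56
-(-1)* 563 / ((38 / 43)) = 24209 / 38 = 637.08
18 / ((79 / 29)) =522 / 79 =6.61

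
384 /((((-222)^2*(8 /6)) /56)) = 448 /1369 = 0.33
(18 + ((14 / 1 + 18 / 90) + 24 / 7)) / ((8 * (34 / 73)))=91031 / 9520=9.56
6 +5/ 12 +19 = 305/ 12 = 25.42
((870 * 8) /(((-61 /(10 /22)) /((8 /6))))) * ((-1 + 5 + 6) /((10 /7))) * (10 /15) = -649600 /2013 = -322.70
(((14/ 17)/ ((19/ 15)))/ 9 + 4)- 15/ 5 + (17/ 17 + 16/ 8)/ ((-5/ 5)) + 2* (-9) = -19310/ 969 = -19.93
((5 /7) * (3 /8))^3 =3375 /175616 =0.02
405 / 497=0.81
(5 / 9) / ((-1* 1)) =-5 / 9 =-0.56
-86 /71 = -1.21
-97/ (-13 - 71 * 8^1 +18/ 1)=97/ 563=0.17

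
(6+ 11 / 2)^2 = 529 / 4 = 132.25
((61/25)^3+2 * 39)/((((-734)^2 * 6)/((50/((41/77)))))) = 0.00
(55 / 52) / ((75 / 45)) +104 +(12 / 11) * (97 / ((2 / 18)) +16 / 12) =605435 / 572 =1058.45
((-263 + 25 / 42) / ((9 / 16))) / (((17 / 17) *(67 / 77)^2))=-74678296 / 121203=-616.14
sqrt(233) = 15.26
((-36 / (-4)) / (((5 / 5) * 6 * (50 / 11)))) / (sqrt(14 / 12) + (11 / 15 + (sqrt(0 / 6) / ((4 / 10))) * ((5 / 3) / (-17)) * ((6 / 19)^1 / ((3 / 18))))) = -1089 / 2830 + 99 * sqrt(42) / 1132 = 0.18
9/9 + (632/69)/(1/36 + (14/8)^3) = 192713/71369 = 2.70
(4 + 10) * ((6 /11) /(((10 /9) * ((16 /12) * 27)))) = 21 /110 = 0.19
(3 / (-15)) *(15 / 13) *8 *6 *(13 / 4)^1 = -36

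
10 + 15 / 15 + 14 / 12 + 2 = 85 / 6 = 14.17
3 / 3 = 1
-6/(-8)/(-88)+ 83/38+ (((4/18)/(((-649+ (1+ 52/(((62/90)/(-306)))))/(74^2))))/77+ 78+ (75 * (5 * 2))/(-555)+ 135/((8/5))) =14631825837781/89656525728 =163.20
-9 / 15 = -3 / 5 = -0.60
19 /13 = 1.46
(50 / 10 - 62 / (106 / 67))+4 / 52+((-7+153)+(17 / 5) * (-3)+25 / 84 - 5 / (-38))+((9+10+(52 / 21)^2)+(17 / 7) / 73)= 127.28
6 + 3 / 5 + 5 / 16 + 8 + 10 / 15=3739 / 240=15.58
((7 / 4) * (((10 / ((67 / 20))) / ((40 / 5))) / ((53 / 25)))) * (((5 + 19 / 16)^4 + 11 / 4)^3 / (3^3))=3899801762546383945302734375 / 107947905368350261248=36126701.57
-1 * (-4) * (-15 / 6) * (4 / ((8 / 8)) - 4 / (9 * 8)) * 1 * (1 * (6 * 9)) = -2130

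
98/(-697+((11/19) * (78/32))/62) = -263872/1876661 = -0.14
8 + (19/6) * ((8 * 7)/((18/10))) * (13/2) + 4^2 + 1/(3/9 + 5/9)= 143747/216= 665.50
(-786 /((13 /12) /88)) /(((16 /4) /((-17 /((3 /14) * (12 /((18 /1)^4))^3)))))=847744822459740317.54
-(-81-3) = 84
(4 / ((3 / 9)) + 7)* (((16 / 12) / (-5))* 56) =-4256 / 15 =-283.73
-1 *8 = -8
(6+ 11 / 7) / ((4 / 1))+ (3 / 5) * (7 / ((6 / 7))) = 6.79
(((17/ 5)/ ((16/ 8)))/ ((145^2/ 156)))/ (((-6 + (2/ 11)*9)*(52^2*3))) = -0.00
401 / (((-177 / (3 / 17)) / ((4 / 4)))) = -401 / 1003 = -0.40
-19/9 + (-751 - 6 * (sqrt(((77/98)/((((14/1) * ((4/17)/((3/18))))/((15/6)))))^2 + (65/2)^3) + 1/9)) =-5 * sqrt(121535965849)/1568 - 6784/9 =-1865.45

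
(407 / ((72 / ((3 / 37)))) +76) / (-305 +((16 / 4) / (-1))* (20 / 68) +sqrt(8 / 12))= -162369975 / 650203976-530315* sqrt(6) / 1950611928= -0.25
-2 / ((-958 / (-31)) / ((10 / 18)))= -155 / 4311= -0.04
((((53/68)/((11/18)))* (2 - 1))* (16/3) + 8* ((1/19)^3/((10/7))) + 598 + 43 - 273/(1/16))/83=-23858237479/532292695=-44.82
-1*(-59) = 59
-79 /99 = -0.80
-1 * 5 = -5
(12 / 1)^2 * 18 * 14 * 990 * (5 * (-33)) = -5927644800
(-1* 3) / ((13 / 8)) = -24 / 13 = -1.85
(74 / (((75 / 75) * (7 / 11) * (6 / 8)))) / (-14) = -1628 / 147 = -11.07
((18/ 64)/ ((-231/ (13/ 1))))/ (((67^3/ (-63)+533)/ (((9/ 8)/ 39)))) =81/ 752390144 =0.00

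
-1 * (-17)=17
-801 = -801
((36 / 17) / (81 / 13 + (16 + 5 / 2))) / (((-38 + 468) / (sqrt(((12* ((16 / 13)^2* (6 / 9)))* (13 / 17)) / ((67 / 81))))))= 10368* sqrt(29614) / 2676837935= 0.00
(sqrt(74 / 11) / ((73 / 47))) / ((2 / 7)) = 329 * sqrt(814) / 1606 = 5.84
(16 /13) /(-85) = -16 /1105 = -0.01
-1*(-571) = 571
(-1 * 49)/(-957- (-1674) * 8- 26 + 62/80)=-280/70913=-0.00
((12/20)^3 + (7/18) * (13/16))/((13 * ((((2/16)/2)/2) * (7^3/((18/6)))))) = 19151/1672125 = 0.01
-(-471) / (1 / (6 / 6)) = 471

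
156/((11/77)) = 1092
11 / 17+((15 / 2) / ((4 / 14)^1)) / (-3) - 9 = -1163 / 68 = -17.10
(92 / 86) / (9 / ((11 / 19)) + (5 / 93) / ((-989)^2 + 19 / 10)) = 460285074282 / 6688688069491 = 0.07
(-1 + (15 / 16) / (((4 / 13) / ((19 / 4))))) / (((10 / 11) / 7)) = 265573 / 2560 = 103.74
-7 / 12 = -0.58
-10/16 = -0.62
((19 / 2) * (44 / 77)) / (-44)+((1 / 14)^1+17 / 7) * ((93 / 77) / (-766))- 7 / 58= -848425 / 3420956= -0.25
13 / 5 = 2.60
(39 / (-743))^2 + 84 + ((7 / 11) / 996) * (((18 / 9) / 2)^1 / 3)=1524212565259 / 18144746532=84.00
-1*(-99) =99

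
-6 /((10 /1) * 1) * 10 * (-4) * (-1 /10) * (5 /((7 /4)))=-48 /7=-6.86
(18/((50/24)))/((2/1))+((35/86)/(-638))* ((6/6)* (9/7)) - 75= -96952881/1371700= -70.68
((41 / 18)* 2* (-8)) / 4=-82 / 9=-9.11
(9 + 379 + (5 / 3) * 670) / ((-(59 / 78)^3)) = -714042576 / 205379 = -3476.71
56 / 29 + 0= 56 / 29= 1.93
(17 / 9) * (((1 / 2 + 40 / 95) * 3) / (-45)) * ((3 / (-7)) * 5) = 0.25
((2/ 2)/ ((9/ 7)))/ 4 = 7/ 36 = 0.19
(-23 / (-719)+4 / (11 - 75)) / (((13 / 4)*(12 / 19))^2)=-1083 / 149552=-0.01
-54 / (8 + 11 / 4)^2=-864 / 1849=-0.47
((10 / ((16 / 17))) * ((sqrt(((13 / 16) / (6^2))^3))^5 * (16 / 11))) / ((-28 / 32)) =-5333623945 * sqrt(13) / 2429625674225971888128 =-0.00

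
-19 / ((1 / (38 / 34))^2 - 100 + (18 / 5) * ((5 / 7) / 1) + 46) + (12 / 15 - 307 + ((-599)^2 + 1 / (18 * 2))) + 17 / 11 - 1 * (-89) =90835242118283 / 253315260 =358585.75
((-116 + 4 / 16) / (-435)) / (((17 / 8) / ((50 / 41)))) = 9260 / 60639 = 0.15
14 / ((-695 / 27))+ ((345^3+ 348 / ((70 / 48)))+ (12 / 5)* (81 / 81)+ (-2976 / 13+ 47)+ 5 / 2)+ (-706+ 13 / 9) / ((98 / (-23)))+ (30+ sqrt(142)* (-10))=163616366351692 / 3984435- 10* sqrt(142)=41063762.25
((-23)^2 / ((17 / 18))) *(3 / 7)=28566 / 119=240.05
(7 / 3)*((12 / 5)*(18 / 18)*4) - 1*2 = 102 / 5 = 20.40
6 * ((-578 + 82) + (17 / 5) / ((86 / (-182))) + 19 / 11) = -7115832 / 2365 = -3008.81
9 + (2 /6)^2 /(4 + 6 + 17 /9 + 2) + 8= 2126 /125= 17.01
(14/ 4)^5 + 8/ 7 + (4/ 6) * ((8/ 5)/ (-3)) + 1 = 5312221/ 10080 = 527.01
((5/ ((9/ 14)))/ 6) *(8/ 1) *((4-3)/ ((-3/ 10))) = -2800/ 81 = -34.57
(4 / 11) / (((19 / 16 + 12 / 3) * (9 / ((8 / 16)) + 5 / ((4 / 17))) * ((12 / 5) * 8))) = 40 / 430023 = 0.00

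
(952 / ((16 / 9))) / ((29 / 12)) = 6426 / 29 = 221.59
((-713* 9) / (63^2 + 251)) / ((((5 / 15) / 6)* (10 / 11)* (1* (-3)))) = 211761 / 21100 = 10.04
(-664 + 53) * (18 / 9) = -1222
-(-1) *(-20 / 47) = -20 / 47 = -0.43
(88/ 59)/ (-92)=-22/ 1357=-0.02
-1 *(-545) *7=3815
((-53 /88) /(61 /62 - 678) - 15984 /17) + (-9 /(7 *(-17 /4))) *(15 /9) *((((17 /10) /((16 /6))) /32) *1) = -6612593409931 /7032995200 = -940.22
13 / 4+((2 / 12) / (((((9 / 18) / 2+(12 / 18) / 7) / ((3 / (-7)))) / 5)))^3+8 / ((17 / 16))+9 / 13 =223460849 / 21559876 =10.36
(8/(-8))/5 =-1/5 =-0.20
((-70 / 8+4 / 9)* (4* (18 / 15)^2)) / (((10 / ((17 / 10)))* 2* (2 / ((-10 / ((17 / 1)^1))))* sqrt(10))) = 299* sqrt(10) / 2500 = 0.38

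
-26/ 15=-1.73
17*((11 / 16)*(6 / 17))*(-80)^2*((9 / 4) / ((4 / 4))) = 59400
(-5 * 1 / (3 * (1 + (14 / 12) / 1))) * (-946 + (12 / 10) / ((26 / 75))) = 122530 / 169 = 725.03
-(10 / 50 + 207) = -1036 / 5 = -207.20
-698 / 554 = -349 / 277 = -1.26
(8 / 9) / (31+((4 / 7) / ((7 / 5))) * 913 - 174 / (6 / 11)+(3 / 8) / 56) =25088 / 2389437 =0.01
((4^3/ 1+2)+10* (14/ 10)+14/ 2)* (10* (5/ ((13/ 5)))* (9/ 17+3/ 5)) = 1889.59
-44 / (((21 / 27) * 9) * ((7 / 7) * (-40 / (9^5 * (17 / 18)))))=8763.62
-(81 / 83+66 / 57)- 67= -109024 / 1577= -69.13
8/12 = 2/3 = 0.67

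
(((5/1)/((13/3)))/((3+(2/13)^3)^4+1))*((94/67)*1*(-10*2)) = -25269461555921700/64307335742278747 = -0.39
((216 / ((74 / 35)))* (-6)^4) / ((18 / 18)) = 4898880 / 37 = 132402.16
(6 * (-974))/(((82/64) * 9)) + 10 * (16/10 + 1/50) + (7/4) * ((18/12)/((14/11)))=-488.53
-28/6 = -14/3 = -4.67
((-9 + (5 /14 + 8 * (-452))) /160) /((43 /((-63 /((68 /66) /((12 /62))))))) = 531927 /85312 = 6.24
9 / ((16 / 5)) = 45 / 16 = 2.81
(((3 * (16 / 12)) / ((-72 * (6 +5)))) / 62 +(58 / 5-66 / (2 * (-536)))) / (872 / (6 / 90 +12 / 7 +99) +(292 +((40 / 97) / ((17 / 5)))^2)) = 125450372252814947 / 3234476759626333440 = 0.04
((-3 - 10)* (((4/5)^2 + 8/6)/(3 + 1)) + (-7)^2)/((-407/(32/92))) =-25552/702075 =-0.04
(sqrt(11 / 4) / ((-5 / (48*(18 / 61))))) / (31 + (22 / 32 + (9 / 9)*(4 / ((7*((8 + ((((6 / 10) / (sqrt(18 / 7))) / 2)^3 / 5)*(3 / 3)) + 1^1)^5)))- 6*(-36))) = -1497610669735264865087547320668349103501916028452314845131008*sqrt(11) / 261890126069632628408492939062899771478142134307109337099613185- 2275463231588031732973079101440000000000000000000*sqrt(154) / 52378025213926525681698587812579954295628426861421867419922637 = -0.02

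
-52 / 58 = -26 / 29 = -0.90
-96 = -96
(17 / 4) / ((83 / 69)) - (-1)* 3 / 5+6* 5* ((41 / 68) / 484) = 28481379 / 6829240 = 4.17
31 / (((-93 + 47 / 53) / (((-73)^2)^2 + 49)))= -23329195235 / 2441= -9557228.69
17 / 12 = 1.42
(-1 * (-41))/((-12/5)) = -205/12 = -17.08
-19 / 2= -9.50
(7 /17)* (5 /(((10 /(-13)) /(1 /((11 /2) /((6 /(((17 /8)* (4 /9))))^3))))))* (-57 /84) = 77787216 /918731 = 84.67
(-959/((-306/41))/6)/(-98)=-5617/25704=-0.22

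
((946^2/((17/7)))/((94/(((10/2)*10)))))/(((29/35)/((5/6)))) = 13703401250/69513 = 197134.37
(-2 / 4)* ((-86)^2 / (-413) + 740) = -149112 / 413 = -361.05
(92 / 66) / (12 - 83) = -46 / 2343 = -0.02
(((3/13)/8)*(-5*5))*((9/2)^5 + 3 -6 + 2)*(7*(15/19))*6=-1394276625/31616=-44100.35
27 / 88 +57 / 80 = 897 / 880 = 1.02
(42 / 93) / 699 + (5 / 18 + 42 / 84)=50603 / 65007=0.78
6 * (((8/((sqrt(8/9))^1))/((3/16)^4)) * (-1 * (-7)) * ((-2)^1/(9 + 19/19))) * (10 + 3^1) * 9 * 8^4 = -97710505984 * sqrt(2)/5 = -27636704549.78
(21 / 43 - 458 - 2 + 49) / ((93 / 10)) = -58840 / 1333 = -44.14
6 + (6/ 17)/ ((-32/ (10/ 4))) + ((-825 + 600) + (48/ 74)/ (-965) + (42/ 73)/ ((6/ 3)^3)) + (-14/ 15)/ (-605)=-563484361676257/ 2573519282400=-218.95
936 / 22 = 42.55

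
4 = 4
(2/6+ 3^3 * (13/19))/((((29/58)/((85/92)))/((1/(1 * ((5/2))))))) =18224/1311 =13.90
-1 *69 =-69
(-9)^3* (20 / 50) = -1458 / 5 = -291.60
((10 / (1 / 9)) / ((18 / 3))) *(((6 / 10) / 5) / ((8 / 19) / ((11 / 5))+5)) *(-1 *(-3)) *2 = 2.08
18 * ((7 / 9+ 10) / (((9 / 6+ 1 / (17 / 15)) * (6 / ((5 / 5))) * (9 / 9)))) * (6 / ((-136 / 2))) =-97 / 81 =-1.20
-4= -4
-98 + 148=50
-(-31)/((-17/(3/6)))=-31/34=-0.91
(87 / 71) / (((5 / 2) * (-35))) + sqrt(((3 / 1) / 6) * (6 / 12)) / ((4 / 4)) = 12077 / 24850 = 0.49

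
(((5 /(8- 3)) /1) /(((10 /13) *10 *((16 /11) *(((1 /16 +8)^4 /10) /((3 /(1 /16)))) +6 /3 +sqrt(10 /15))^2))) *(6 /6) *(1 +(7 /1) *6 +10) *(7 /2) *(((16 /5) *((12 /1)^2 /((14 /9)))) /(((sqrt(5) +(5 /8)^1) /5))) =133647839578451607552 /((5 +8 *sqrt(5)) *(7208960 *sqrt(6) +320176641)^2) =51.16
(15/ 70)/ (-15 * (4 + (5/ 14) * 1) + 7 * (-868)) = -3/ 85979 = -0.00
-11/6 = -1.83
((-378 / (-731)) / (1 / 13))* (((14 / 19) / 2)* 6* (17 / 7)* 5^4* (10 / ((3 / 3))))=184275000 / 817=225550.80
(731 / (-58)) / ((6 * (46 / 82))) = -29971 / 8004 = -3.74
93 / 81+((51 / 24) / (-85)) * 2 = 593 / 540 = 1.10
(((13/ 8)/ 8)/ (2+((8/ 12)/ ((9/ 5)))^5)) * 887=165457246617/ 1843060096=89.77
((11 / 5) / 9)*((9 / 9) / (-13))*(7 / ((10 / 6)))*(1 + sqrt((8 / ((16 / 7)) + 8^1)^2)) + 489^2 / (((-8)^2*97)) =37.53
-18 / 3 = -6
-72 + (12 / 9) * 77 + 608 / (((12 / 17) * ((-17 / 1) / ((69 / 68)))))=-1058 / 51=-20.75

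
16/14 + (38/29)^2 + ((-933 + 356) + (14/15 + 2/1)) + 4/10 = -10081019/17661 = -570.81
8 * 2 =16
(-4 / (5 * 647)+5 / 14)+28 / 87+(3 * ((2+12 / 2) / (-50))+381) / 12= 1276151663 / 39402300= 32.39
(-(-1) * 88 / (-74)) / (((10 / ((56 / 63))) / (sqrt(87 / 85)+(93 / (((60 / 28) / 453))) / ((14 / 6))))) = -890.76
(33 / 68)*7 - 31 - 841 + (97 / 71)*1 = -4187019 / 4828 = -867.24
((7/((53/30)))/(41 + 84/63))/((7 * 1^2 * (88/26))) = 585/148082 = 0.00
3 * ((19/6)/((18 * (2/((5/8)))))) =0.16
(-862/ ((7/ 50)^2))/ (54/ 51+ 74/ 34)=-7327000/ 539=-13593.69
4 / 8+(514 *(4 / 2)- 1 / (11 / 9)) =22609 / 22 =1027.68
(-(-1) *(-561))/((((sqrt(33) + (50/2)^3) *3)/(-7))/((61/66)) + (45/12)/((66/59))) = 5736411666668760/74051480406020617- 367300289664 *sqrt(33)/74051480406020617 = 0.08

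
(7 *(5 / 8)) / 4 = 35 / 32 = 1.09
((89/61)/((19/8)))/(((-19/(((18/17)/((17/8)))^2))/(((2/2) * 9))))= -132876288/1839215941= -0.07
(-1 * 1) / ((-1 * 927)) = 1 / 927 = 0.00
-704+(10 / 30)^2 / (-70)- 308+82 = -585901 / 630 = -930.00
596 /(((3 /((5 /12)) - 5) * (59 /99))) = 26820 /59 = 454.58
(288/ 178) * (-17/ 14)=-1224/ 623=-1.96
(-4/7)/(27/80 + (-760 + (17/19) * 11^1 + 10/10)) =6080/7967449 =0.00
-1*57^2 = -3249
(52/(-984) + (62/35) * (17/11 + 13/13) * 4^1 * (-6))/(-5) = 1464907/67650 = 21.65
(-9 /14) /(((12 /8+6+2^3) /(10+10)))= -180 /217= -0.83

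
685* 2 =1370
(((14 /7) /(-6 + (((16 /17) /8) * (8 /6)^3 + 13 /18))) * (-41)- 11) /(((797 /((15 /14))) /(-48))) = -0.35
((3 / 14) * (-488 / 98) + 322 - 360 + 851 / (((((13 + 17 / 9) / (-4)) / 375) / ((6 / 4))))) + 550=-2943674875 / 22981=-128091.68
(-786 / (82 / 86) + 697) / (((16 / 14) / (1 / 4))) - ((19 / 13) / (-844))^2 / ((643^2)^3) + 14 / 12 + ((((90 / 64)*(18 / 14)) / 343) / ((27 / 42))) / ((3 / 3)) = -19154465921697744900604780493395 / 717904478430194171417748658848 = -26.68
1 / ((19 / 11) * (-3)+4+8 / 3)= 33 / 49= 0.67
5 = 5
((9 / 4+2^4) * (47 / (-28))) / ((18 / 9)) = -3431 / 224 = -15.32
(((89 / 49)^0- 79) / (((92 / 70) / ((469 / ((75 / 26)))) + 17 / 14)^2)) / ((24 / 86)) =-2036433691838 / 10886626921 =-187.06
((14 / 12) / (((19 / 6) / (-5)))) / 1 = -35 / 19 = -1.84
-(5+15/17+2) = -134/17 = -7.88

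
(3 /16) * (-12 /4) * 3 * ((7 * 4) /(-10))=189 /40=4.72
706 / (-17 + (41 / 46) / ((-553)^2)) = -9931453084 / 239142597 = -41.53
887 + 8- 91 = 804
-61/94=-0.65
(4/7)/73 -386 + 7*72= 60302/511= 118.01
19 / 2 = 9.50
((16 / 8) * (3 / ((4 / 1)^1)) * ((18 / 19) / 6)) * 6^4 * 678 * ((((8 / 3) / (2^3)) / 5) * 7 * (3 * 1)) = 27678672 / 95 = 291354.44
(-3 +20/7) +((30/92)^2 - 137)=-2029785/14812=-137.04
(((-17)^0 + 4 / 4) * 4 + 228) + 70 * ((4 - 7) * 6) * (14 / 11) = -15044 / 11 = -1367.64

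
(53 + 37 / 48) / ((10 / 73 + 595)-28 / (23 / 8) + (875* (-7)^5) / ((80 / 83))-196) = -4333499 / 1229609494623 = -0.00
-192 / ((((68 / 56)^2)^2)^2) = -283351498752 / 6975757441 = -40.62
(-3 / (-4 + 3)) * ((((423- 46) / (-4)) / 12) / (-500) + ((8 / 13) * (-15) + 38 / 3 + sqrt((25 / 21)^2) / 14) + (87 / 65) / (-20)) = 53045029 / 5096000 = 10.41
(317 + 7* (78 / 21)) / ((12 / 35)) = 12005 / 12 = 1000.42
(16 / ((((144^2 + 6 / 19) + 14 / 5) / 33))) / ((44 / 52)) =7410 / 246277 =0.03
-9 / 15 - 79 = -398 / 5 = -79.60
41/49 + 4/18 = 1.06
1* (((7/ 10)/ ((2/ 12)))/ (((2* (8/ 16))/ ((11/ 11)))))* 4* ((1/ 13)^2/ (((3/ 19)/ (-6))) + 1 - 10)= -130956/ 845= -154.98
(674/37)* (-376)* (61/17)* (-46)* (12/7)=8533292928/4403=1938063.35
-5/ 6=-0.83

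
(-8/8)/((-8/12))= 3/2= 1.50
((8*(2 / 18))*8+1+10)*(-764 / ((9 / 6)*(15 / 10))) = -498128 / 81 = -6149.73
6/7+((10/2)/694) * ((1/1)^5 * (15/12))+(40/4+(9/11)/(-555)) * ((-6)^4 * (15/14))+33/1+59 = 110537942793/7908824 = 13976.53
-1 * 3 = -3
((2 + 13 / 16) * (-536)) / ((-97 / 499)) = 1504485 / 194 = 7755.08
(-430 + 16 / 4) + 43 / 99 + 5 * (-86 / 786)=-5526256 / 12969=-426.11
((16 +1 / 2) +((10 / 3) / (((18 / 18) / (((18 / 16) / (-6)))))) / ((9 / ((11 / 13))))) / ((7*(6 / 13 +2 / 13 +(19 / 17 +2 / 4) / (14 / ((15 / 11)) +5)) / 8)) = 119818754 / 4599819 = 26.05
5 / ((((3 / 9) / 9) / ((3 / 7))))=405 / 7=57.86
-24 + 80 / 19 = -376 / 19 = -19.79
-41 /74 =-0.55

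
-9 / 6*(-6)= 9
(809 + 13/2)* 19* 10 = 154945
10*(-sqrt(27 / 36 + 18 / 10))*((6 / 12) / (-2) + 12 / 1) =-47*sqrt(255) / 4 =-187.63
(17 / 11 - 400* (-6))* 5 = 132085 / 11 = 12007.73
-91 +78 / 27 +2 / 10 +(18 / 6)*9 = -60.91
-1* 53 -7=-60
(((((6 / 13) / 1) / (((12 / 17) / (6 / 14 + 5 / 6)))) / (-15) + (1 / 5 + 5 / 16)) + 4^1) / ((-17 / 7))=-58411 / 31824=-1.84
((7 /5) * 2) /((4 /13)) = 91 /10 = 9.10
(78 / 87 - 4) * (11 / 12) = -165 / 58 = -2.84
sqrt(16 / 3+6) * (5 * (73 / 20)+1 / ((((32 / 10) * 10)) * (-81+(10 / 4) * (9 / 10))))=45989 * sqrt(102) / 7560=61.44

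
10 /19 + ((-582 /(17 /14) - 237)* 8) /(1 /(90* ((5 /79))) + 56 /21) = -832689370 /413117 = -2015.63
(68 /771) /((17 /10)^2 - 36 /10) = -6800 /54741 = -0.12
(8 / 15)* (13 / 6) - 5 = -173 / 45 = -3.84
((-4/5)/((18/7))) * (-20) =56/9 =6.22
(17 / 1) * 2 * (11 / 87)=374 / 87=4.30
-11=-11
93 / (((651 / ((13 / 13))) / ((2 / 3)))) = 2 / 21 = 0.10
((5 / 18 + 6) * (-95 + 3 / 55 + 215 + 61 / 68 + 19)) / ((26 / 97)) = 147107581 / 44880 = 3277.80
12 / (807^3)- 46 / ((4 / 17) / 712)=-139196.00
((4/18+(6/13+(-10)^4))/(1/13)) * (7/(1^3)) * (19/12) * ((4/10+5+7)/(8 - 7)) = 482423984/27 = 17867554.96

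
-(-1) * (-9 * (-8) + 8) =80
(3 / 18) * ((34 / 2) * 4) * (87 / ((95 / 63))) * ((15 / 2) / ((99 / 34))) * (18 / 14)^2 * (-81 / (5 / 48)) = -15836469408 / 7315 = -2164930.88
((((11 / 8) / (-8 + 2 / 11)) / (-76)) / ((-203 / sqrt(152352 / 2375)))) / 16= -8349*sqrt(190) / 20167481600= -0.00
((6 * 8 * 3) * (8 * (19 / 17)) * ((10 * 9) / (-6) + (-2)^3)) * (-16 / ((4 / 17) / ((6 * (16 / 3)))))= 64438272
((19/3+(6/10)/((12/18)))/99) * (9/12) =217/3960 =0.05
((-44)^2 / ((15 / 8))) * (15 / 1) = 15488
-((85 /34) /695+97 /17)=-26983 /4726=-5.71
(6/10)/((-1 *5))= -3/25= -0.12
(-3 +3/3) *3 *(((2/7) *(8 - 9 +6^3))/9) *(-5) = 204.76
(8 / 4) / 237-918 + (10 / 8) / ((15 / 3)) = -870019 / 948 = -917.74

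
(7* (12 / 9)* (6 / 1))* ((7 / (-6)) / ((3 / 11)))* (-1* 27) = 6468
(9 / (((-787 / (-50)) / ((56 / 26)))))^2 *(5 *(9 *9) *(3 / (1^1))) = 192893400000 / 104673361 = 1842.81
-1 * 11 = -11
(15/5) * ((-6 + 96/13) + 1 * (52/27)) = 1162/117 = 9.93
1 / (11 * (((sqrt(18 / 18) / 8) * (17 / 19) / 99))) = 1368 / 17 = 80.47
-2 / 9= -0.22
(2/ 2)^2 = 1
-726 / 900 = -121 / 150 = -0.81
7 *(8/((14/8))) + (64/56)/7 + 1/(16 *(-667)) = 16819023/522928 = 32.16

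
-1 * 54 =-54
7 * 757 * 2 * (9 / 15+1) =84784 / 5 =16956.80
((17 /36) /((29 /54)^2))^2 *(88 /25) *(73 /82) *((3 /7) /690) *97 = 295382767878 /583595235125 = 0.51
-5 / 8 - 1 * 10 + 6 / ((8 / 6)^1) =-49 / 8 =-6.12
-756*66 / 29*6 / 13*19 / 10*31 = -88166232 / 1885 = -46772.54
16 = 16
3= 3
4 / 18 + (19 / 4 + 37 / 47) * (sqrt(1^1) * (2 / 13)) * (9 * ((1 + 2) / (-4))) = -243187 / 43992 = -5.53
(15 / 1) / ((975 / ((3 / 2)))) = 3 / 130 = 0.02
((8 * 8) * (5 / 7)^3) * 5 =116.62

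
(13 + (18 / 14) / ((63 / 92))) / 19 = 729 / 931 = 0.78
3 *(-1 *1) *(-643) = 1929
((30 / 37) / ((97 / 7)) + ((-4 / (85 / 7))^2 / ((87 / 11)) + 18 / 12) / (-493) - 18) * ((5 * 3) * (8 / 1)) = -2153.35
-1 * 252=-252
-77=-77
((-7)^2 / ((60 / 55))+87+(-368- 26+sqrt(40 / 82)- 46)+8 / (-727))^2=296199850606745 / 3120435216- 2687815 * sqrt(205) / 89421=94492.24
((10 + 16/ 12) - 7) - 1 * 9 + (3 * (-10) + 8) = -80/ 3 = -26.67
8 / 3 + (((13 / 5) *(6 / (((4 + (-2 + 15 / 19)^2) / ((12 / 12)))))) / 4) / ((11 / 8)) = 1037068 / 325545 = 3.19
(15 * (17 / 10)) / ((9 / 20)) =170 / 3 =56.67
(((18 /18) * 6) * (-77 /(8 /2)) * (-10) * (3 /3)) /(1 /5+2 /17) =32725 /9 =3636.11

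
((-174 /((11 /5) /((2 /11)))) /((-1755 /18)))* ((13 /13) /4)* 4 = 232 /1573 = 0.15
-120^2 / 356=-3600 / 89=-40.45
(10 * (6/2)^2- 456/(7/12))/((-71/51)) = 246942/497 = 496.87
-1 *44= -44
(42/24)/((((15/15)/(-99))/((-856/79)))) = 148302/79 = 1877.24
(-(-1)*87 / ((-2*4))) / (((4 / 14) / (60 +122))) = -55419 / 8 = -6927.38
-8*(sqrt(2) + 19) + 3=-149-8*sqrt(2)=-160.31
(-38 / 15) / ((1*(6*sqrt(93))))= -19*sqrt(93) / 4185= -0.04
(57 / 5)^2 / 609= 1083 / 5075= 0.21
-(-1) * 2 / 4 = 1 / 2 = 0.50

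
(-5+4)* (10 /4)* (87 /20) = -87 /8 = -10.88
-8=-8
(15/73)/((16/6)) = 45/584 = 0.08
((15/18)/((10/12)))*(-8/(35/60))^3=-884736/343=-2579.41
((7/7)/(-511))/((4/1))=-1/2044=-0.00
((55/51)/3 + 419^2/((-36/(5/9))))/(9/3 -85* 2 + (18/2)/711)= 1178735695/72661536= 16.22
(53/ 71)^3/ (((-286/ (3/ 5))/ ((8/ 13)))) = -1786524/ 3326782745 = -0.00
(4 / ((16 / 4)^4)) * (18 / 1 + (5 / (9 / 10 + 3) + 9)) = 1103 / 2496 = 0.44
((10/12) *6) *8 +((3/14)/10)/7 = 39203/980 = 40.00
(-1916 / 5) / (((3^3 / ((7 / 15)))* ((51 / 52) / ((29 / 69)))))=-20225296 / 7125975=-2.84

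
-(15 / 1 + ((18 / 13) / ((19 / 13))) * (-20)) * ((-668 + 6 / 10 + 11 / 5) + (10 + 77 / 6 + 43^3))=11829695 / 38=311307.76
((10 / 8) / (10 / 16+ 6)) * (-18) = -180 / 53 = -3.40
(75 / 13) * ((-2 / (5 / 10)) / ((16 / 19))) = -1425 / 52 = -27.40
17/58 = 0.29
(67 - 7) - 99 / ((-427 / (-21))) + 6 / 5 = 17181 / 305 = 56.33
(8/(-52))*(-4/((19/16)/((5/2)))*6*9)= 17280/247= 69.96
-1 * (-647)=647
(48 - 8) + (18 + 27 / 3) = 67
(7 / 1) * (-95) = -665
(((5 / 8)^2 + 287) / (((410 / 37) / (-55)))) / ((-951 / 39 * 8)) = 97317363 / 13308928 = 7.31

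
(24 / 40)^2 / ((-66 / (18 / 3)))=-9 / 275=-0.03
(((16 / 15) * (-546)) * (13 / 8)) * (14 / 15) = -883.31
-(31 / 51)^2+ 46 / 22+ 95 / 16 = 7.66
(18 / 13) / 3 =6 / 13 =0.46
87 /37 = 2.35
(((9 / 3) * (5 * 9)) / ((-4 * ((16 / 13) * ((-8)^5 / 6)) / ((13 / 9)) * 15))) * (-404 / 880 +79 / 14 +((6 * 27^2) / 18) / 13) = 18641961 / 1614807040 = 0.01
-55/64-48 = -3127/64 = -48.86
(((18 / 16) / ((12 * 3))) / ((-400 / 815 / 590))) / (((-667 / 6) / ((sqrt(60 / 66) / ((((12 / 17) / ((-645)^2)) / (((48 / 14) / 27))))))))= 7557279025 * sqrt(110) / 3286976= 24113.78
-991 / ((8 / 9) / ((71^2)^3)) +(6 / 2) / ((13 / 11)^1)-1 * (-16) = -14852843619786259 / 104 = -142815804036406.34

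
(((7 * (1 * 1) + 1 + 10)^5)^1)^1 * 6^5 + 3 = 14693280771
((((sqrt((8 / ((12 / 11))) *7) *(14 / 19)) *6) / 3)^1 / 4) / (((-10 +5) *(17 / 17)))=-7 *sqrt(462) / 285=-0.53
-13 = -13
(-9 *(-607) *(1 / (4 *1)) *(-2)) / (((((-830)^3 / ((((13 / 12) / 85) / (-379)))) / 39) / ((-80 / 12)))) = 0.00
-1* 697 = -697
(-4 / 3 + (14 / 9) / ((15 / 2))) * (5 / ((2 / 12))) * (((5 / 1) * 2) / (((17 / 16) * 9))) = -48640 / 1377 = -35.32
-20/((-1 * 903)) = 20/903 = 0.02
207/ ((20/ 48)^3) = 357696/ 125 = 2861.57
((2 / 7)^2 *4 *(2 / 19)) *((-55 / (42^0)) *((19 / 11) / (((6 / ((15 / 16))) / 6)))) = -150 / 49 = -3.06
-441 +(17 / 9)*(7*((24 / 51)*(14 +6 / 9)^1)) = -9443 / 27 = -349.74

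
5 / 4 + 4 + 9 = 57 / 4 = 14.25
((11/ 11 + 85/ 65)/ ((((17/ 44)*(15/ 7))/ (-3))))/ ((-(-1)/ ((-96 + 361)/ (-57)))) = 163240/ 4199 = 38.88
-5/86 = -0.06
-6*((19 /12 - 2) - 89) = 1073 /2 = 536.50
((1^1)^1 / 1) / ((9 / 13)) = 13 / 9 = 1.44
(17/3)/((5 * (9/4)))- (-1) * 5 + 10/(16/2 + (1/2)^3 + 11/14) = 446357/67365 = 6.63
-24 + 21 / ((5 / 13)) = 153 / 5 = 30.60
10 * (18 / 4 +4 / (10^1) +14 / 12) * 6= 364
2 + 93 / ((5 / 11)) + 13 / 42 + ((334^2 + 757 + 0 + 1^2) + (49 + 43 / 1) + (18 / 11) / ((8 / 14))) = 130071218 / 1155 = 112615.77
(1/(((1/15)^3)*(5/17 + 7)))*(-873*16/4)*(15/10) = -2423631.05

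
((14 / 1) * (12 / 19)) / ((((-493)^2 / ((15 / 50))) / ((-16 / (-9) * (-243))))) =-108864 / 23089655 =-0.00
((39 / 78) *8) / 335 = 4 / 335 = 0.01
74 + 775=849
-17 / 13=-1.31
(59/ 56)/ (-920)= -59/ 51520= -0.00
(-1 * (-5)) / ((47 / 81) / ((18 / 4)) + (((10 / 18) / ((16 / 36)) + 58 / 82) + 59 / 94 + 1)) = 28095660 / 20869009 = 1.35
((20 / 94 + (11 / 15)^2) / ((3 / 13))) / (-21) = -0.15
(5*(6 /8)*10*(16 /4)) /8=75 /4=18.75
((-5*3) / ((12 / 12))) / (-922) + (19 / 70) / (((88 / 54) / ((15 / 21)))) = 268833 / 1987832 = 0.14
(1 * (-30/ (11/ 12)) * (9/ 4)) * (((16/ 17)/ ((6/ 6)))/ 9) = -1440/ 187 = -7.70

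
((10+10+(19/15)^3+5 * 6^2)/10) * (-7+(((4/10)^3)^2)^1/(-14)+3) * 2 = -99445043996/615234375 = -161.64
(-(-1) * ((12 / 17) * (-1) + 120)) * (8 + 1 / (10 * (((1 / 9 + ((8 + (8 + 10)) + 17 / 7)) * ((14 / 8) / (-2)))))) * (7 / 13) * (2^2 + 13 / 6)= 242033428 / 76415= 3167.35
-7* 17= -119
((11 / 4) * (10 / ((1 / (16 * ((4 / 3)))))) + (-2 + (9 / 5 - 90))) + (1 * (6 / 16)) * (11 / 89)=5302759 / 10680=496.51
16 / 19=0.84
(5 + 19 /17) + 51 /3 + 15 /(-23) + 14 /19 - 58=-258512 /7429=-34.80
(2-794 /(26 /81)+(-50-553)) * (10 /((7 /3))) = -13176.92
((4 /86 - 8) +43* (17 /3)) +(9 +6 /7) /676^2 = 97266893525 /412649328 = 235.71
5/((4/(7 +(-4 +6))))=45/4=11.25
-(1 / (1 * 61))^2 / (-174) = 1 / 647454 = 0.00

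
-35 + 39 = 4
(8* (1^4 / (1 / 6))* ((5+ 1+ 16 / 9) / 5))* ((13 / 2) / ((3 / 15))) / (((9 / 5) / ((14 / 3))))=509600 / 81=6291.36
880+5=885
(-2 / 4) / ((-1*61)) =1 / 122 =0.01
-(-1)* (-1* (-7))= 7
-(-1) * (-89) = -89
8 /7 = 1.14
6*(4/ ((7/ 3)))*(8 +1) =648/ 7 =92.57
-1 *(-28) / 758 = 14 / 379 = 0.04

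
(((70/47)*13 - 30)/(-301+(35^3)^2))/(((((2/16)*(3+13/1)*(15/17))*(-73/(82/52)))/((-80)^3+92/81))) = -180661999225/4981023005967099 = -0.00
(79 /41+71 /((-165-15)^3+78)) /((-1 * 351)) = -11237047 /2047004622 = -0.01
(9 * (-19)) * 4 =-684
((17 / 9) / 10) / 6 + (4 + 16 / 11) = 32587 / 5940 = 5.49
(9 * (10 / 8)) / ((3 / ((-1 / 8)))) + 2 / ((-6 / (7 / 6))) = -247 / 288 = -0.86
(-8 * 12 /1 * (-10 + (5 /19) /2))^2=324000000 /361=897506.93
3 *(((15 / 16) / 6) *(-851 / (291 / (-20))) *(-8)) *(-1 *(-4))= -85100 / 97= -877.32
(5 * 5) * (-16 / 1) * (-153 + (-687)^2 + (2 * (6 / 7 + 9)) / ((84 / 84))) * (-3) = 3963420000 / 7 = 566202857.14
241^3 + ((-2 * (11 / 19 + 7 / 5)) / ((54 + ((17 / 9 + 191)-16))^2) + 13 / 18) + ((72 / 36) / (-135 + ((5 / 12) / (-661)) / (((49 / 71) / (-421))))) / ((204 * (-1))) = 4596539811643227213951841 / 328382402461023150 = 13997521.72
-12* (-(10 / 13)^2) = 1200 / 169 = 7.10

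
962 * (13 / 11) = 12506 / 11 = 1136.91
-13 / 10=-1.30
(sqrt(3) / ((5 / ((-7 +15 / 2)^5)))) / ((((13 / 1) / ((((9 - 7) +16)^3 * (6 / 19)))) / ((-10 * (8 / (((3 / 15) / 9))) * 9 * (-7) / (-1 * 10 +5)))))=-9920232 * sqrt(3) / 247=-69564.15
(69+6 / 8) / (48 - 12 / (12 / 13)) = 1.99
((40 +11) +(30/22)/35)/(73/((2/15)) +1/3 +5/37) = 872460/9366973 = 0.09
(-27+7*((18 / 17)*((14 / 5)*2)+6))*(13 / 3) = 20813 / 85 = 244.86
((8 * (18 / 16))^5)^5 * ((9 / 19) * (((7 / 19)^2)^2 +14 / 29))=12238083811267694108993433119643 / 71806871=170430540153569623009940.60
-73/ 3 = -24.33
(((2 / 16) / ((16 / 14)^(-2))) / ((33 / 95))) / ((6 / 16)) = 6080 / 4851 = 1.25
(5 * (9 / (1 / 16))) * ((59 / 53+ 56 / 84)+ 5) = 258720 / 53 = 4881.51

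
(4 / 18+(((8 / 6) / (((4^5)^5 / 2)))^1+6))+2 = 10414574138294275 / 1266637395197952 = 8.22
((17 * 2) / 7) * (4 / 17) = 8 / 7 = 1.14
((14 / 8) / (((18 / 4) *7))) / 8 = 1 / 144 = 0.01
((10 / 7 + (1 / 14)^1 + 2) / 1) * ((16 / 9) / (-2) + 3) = 133 / 18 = 7.39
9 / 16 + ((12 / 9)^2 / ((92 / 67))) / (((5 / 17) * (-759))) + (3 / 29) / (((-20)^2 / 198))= 0.61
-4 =-4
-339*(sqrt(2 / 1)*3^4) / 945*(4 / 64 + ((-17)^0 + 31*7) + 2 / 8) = -507483*sqrt(2) / 80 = -8971.12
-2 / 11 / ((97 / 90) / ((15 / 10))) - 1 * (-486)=518292 / 1067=485.75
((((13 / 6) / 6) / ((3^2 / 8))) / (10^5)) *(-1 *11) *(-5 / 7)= 143 / 5670000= 0.00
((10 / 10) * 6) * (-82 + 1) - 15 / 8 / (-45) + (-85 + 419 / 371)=-5073757 / 8904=-569.83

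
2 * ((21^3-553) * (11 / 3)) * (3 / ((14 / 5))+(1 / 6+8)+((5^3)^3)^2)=2192413330083434392 / 9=243601481120381599.11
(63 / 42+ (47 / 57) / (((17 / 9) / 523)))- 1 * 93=88377 / 646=136.81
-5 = -5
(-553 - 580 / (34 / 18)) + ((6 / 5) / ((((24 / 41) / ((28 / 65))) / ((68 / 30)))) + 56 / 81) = -1918463203 / 2237625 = -857.37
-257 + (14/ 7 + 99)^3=1030044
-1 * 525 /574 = -75 /82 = -0.91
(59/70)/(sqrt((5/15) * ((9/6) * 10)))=0.38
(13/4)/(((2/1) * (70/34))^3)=63869/1372000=0.05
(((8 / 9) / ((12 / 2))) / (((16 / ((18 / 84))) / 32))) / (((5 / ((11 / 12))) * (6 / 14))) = 11 / 405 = 0.03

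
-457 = -457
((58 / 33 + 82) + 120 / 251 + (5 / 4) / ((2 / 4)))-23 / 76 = 54410285 / 629508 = 86.43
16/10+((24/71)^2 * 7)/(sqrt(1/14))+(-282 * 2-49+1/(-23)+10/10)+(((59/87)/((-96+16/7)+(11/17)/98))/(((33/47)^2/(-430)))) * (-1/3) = -3125764634252093/5102892561195+4032 * sqrt(14)/5041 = -609.55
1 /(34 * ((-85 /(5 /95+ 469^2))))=-417926 /5491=-76.11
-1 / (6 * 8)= -1 / 48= -0.02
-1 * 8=-8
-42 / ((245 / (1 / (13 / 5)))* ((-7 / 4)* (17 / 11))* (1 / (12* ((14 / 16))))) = 0.26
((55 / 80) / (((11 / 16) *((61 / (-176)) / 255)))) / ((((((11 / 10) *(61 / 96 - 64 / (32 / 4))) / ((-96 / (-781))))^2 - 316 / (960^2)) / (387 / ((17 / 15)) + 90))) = -164470865264640000 / 2250381072409093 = -73.09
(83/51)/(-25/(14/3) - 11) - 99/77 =-113245/81753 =-1.39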